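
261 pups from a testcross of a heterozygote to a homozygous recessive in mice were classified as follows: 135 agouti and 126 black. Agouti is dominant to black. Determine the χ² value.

A testcross of a heterozygote (Aa × aa) gives a 1:1 phenotypic ratio.
The 1:1 ratio has 2 parts, so with N = 261 the expected counts are:
  agouti: 261 × 1/2 = 130.5
  black: 261 × 1/2 = 130.5
χ² = Σ (O − E)² / E
  agouti: (135 − 130.5)² / 130.5 = 0.1552
  black: (126 − 130.5)² / 130.5 = 0.1552
χ² = 0.1552 + 0.1552 = 0.3104 ≈ 0.310

0.310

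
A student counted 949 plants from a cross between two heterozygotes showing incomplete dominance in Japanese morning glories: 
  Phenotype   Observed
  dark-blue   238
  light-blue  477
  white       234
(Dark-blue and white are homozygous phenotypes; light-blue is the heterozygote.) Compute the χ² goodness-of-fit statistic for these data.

With incomplete dominance, a heterozygote × heterozygote cross gives a 1:2:1 phenotypic ratio.
Total ratio parts = 4. Expected numbers out of 949:
  dark-blue: 949 × 1/4 = 237.25
  light-blue: 949 × 2/4 = 474.5
  white: 949 × 1/4 = 237.25
χ² = Σ (O − E)² / E
  dark-blue: (238 − 237.25)² / 237.25 = 0.0024
  light-blue: (477 − 474.5)² / 474.5 = 0.0132
  white: (234 − 237.25)² / 237.25 = 0.0445
χ² = 0.0024 + 0.0132 + 0.0445 = 0.0601 ≈ 0.060

0.060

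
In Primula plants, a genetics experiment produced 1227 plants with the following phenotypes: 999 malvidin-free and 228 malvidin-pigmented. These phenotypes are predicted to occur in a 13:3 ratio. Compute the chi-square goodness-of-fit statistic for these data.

0.023

Under the 13:3 hypothesis (Σ ratio = 16, N = 1227):
  malvidin-free: 1227 × 13/16 = 996.9375
  malvidin-pigmented: 1227 × 3/16 = 230.0625
χ² = Σ (O − E)² / E
  malvidin-free: (999 − 996.9375)² / 996.9375 = 0.0043
  malvidin-pigmented: (228 − 230.0625)² / 230.0625 = 0.0185
χ² = 0.0043 + 0.0185 = 0.0228 ≈ 0.023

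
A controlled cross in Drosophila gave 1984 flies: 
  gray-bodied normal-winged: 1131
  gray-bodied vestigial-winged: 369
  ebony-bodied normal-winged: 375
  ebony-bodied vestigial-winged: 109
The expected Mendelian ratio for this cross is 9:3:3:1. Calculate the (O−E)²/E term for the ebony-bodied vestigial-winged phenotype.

1.815

Total ratio parts = 16. Expected numbers out of 1984:
  gray-bodied normal-winged: 1984 × 9/16 = 1116
  gray-bodied vestigial-winged: 1984 × 3/16 = 372
  ebony-bodied normal-winged: 1984 × 3/16 = 372
  ebony-bodied vestigial-winged: 1984 × 1/16 = 124
Contribution of ebony-bodied vestigial-winged: (109 − 124)² / 124 = 1.8145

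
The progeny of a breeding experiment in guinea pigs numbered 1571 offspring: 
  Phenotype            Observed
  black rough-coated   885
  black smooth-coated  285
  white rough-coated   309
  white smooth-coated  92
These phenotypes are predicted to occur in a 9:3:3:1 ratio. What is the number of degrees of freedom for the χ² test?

A goodness-of-fit test with 4 phenotype classes has df = 4 − 1 = 3.

3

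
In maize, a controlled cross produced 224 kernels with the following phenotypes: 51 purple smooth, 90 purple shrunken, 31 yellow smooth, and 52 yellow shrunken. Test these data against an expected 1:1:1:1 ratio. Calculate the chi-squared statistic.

32.536

Expected counts for N = 224 under a 1:1:1:1 ratio (total parts = 4):
  purple smooth: 224 × 1/4 = 56
  purple shrunken: 224 × 1/4 = 56
  yellow smooth: 224 × 1/4 = 56
  yellow shrunken: 224 × 1/4 = 56
χ² = Σ (O − E)² / E
  purple smooth: (51 − 56)² / 56 = 0.4464
  purple shrunken: (90 − 56)² / 56 = 20.6429
  yellow smooth: (31 − 56)² / 56 = 11.1607
  yellow shrunken: (52 − 56)² / 56 = 0.2857
χ² = 0.4464 + 20.6429 + 11.1607 + 0.2857 = 32.5357 ≈ 32.536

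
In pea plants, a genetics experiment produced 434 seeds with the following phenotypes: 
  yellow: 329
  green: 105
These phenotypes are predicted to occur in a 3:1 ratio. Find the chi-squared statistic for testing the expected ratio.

0.151

Expected counts for N = 434 under a 3:1 ratio (total parts = 4):
  yellow: 434 × 3/4 = 325.5
  green: 434 × 1/4 = 108.5
χ² = Σ (O − E)² / E
  yellow: (329 − 325.5)² / 325.5 = 0.0376
  green: (105 − 108.5)² / 108.5 = 0.1129
χ² = 0.0376 + 0.1129 = 0.1505 ≈ 0.151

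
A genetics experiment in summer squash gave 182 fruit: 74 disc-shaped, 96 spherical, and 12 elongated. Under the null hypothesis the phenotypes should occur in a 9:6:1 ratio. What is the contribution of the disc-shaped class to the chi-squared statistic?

7.865

Total ratio parts = 16. Expected numbers out of 182:
  disc-shaped: 182 × 9/16 = 102.375
  spherical: 182 × 6/16 = 68.25
  elongated: 182 × 1/16 = 11.375
Contribution of disc-shaped: (74 − 102.375)² / 102.375 = 7.8646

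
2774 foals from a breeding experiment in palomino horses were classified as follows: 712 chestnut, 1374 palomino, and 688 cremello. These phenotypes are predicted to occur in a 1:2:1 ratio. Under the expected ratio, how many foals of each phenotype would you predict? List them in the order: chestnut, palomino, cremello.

The 1:2:1 ratio has 4 parts, so with N = 2774 the expected counts are:
  chestnut: 2774 × 1/4 = 693.5
  palomino: 2774 × 2/4 = 1387
  cremello: 2774 × 1/4 = 693.5

693.5, 1387, 693.5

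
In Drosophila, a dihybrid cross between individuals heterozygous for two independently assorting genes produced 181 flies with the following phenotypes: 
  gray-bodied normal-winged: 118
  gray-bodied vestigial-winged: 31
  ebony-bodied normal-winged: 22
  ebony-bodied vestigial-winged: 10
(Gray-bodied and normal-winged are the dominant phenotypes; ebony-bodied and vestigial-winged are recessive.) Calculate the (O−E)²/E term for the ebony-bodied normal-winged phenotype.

4.199

A dihybrid F₂ with independent assortment and complete dominance at both loci gives a 9:3:3:1 phenotypic ratio.
The 9:3:3:1 ratio has 16 parts, so with N = 181 the expected counts are:
  gray-bodied normal-winged: 181 × 9/16 = 101.8125
  gray-bodied vestigial-winged: 181 × 3/16 = 33.9375
  ebony-bodied normal-winged: 181 × 3/16 = 33.9375
  ebony-bodied vestigial-winged: 181 × 1/16 = 11.3125
Contribution of ebony-bodied normal-winged: (22 − 33.9375)² / 33.9375 = 4.1990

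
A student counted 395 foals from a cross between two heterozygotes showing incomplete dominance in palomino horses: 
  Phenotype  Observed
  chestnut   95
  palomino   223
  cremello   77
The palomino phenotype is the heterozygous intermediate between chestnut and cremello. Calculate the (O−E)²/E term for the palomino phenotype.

3.292

With incomplete dominance, a heterozygote × heterozygote cross gives a 1:2:1 phenotypic ratio.
Under the 1:2:1 hypothesis (Σ ratio = 4, N = 395):
  chestnut: 395 × 1/4 = 98.75
  palomino: 395 × 2/4 = 197.5
  cremello: 395 × 1/4 = 98.75
Contribution of palomino: (223 − 197.5)² / 197.5 = 3.2924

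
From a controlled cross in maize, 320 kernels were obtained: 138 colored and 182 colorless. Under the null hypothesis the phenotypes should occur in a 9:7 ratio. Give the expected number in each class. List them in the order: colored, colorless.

180, 140

The 9:7 ratio has 16 parts, so with N = 320 the expected counts are:
  colored: 320 × 9/16 = 180
  colorless: 320 × 7/16 = 140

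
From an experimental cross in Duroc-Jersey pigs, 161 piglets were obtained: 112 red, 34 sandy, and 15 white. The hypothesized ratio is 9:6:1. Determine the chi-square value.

19.019

The 9:6:1 ratio has 16 parts, so with N = 161 the expected counts are:
  red: 161 × 9/16 = 90.5625
  sandy: 161 × 6/16 = 60.375
  white: 161 × 1/16 = 10.0625
χ² = Σ (O − E)² / E
  red: (112 − 90.5625)² / 90.5625 = 5.0746
  sandy: (34 − 60.375)² / 60.375 = 11.5220
  white: (15 − 10.0625)² / 10.0625 = 2.4227
χ² = 5.0746 + 11.5220 + 2.4227 = 19.0193 ≈ 19.019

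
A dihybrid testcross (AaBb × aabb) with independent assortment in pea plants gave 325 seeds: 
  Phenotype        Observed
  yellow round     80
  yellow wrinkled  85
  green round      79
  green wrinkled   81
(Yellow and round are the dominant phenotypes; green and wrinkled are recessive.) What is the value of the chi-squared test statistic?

A dihybrid testcross with independent assortment gives a 1:1:1:1 ratio.
The 1:1:1:1 ratio has 4 parts, so with N = 325 the expected counts are:
  yellow round: 325 × 1/4 = 81.25
  yellow wrinkled: 325 × 1/4 = 81.25
  green round: 325 × 1/4 = 81.25
  green wrinkled: 325 × 1/4 = 81.25
χ² = Σ (O − E)² / E
  yellow round: (80 − 81.25)² / 81.25 = 0.0192
  yellow wrinkled: (85 − 81.25)² / 81.25 = 0.1731
  green round: (79 − 81.25)² / 81.25 = 0.0623
  green wrinkled: (81 − 81.25)² / 81.25 = 0.0008
χ² = 0.0192 + 0.1731 + 0.0623 + 0.0008 = 0.2554 ≈ 0.255

0.255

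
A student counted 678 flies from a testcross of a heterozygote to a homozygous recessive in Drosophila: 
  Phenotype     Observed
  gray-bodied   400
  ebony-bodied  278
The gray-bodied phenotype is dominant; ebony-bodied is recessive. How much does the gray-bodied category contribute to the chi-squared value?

A testcross of a heterozygote (Aa × aa) gives a 1:1 phenotypic ratio.
The 1:1 ratio has 2 parts, so with N = 678 the expected counts are:
  gray-bodied: 678 × 1/2 = 339
  ebony-bodied: 678 × 1/2 = 339
Contribution of gray-bodied: (400 − 339)² / 339 = 10.9764

10.976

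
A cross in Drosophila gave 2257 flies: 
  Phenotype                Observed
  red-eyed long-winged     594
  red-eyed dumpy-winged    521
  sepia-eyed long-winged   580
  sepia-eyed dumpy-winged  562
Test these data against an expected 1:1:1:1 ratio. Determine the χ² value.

5.332

Under the 1:1:1:1 hypothesis (Σ ratio = 4, N = 2257):
  red-eyed long-winged: 2257 × 1/4 = 564.25
  red-eyed dumpy-winged: 2257 × 1/4 = 564.25
  sepia-eyed long-winged: 2257 × 1/4 = 564.25
  sepia-eyed dumpy-winged: 2257 × 1/4 = 564.25
χ² = Σ (O − E)² / E
  red-eyed long-winged: (594 − 564.25)² / 564.25 = 1.5686
  red-eyed dumpy-winged: (521 − 564.25)² / 564.25 = 3.3151
  sepia-eyed long-winged: (580 − 564.25)² / 564.25 = 0.4396
  sepia-eyed dumpy-winged: (562 − 564.25)² / 564.25 = 0.0090
χ² = 1.5686 + 3.3151 + 0.4396 + 0.0090 = 5.3323 ≈ 5.332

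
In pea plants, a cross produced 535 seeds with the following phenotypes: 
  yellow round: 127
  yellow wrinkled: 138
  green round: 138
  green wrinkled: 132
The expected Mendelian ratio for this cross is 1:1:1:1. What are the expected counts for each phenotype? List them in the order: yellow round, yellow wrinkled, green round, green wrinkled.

Expected counts for N = 535 under a 1:1:1:1 ratio (total parts = 4):
  yellow round: 535 × 1/4 = 133.75
  yellow wrinkled: 535 × 1/4 = 133.75
  green round: 535 × 1/4 = 133.75
  green wrinkled: 535 × 1/4 = 133.75

133.75, 133.75, 133.75, 133.75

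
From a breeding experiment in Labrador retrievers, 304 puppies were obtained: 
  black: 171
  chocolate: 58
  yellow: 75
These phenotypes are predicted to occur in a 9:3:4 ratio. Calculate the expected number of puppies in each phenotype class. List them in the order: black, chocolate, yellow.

The 9:3:4 ratio has 16 parts, so with N = 304 the expected counts are:
  black: 304 × 9/16 = 171
  chocolate: 304 × 3/16 = 57
  yellow: 304 × 4/16 = 76

171, 57, 76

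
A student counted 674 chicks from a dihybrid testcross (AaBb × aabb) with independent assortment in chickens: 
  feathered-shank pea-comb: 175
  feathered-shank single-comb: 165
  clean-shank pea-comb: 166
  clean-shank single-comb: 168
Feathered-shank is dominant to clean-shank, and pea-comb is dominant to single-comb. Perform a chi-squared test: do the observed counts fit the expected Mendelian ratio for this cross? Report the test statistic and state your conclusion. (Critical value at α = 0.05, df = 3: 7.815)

0.362; consistent

A dihybrid testcross with independent assortment gives a 1:1:1:1 ratio.
The 1:1:1:1 ratio has 4 parts, so with N = 674 the expected counts are:
  feathered-shank pea-comb: 674 × 1/4 = 168.5
  feathered-shank single-comb: 674 × 1/4 = 168.5
  clean-shank pea-comb: 674 × 1/4 = 168.5
  clean-shank single-comb: 674 × 1/4 = 168.5
χ² = Σ (O − E)² / E
  feathered-shank pea-comb: (175 − 168.5)² / 168.5 = 0.2507
  feathered-shank single-comb: (165 − 168.5)² / 168.5 = 0.0727
  clean-shank pea-comb: (166 − 168.5)² / 168.5 = 0.0371
  clean-shank single-comb: (168 − 168.5)² / 168.5 = 0.0015
χ² = 0.2507 + 0.0727 + 0.0371 + 0.0015 = 0.362
Degrees of freedom = 4 − 1 = 3; critical value at α = 0.05 is 7.815.
Since 0.362 < 7.815, we fail to reject the null hypothesis — the data are consistent with the 1:1:1:1 ratio.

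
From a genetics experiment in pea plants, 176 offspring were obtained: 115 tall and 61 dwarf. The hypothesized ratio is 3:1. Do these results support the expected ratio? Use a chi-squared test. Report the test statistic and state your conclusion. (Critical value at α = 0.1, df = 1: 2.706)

Expected counts for N = 176 under a 3:1 ratio (total parts = 4):
  tall: 176 × 3/4 = 132
  dwarf: 176 × 1/4 = 44
χ² = Σ (O − E)² / E
  tall: (115 − 132)² / 132 = 2.1894
  dwarf: (61 − 44)² / 44 = 6.5682
χ² = 2.1894 + 6.5682 = 8.7576 ≈ 8.758
Degrees of freedom = 2 − 1 = 1; critical value at α = 0.1 is 2.706.
Since 8.758 > 2.706, we reject the null hypothesis — the data do not fit the 3:1 ratio.

8.758; not consistent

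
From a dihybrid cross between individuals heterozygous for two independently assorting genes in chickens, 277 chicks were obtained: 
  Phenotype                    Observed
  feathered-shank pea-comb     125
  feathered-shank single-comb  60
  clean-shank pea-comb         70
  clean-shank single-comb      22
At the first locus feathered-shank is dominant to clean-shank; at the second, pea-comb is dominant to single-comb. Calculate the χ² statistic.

A dihybrid F₂ with independent assortment and complete dominance at both loci gives a 9:3:3:1 phenotypic ratio.
Expected counts for N = 277 under a 9:3:3:1 ratio (total parts = 16):
  feathered-shank pea-comb: 277 × 9/16 = 155.8125
  feathered-shank single-comb: 277 × 3/16 = 51.9375
  clean-shank pea-comb: 277 × 3/16 = 51.9375
  clean-shank single-comb: 277 × 1/16 = 17.3125
χ² = Σ (O − E)² / E
  feathered-shank pea-comb: (125 − 155.8125)² / 155.8125 = 6.0933
  feathered-shank single-comb: (60 − 51.9375)² / 51.9375 = 1.2516
  clean-shank pea-comb: (70 − 51.9375)² / 51.9375 = 6.2817
  clean-shank single-comb: (22 − 17.3125)² / 17.3125 = 1.2692
χ² = 6.0933 + 1.2516 + 6.2817 + 1.2692 = 14.8958 ≈ 14.896

14.896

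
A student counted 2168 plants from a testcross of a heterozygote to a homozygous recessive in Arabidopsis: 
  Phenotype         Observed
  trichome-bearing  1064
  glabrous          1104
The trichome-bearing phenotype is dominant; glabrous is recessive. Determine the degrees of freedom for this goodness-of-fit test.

1

A testcross of a heterozygote (Aa × aa) gives a 1:1 phenotypic ratio.
A goodness-of-fit test with 2 phenotype classes has df = 2 − 1 = 1.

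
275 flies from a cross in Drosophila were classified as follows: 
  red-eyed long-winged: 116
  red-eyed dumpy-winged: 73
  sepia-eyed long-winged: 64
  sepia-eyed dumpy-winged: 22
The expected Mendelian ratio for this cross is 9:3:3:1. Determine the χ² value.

The 9:3:3:1 ratio has 16 parts, so with N = 275 the expected counts are:
  red-eyed long-winged: 275 × 9/16 = 154.6875
  red-eyed dumpy-winged: 275 × 3/16 = 51.5625
  sepia-eyed long-winged: 275 × 3/16 = 51.5625
  sepia-eyed dumpy-winged: 275 × 1/16 = 17.1875
χ² = Σ (O − E)² / E
  red-eyed long-winged: (116 − 154.6875)² / 154.6875 = 9.6758
  red-eyed dumpy-winged: (73 − 51.5625)² / 51.5625 = 8.9128
  sepia-eyed long-winged: (64 − 51.5625)² / 51.5625 = 3.0001
  sepia-eyed dumpy-winged: (22 − 17.1875)² / 17.1875 = 1.3475
χ² = 9.6758 + 8.9128 + 3.0001 + 1.3475 = 22.9362 ≈ 22.936

22.936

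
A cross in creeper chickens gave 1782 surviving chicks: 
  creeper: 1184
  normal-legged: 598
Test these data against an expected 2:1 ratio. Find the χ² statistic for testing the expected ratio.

The 2:1 ratio has 3 parts, so with N = 1782 the expected counts are:
  creeper: 1782 × 2/3 = 1188
  normal-legged: 1782 × 1/3 = 594
χ² = Σ (O − E)² / E
  creeper: (1184 − 1188)² / 1188 = 0.0135
  normal-legged: (598 − 594)² / 594 = 0.0269
χ² = 0.0135 + 0.0269 = 0.0404 ≈ 0.040

0.040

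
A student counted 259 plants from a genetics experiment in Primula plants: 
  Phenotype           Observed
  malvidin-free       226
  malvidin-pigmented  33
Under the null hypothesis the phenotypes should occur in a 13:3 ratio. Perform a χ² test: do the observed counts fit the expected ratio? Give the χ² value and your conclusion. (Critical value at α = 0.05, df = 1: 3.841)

Expected counts for N = 259 under a 13:3 ratio (total parts = 16):
  malvidin-free: 259 × 13/16 = 210.4375
  malvidin-pigmented: 259 × 3/16 = 48.5625
χ² = Σ (O − E)² / E
  malvidin-free: (226 − 210.4375)² / 210.4375 = 1.1509
  malvidin-pigmented: (33 − 48.5625)² / 48.5625 = 4.9872
χ² = 1.1509 + 4.9872 = 6.1381 ≈ 6.138
Degrees of freedom = 2 − 1 = 1; critical value at α = 0.05 is 3.841.
Since 6.138 > 3.841, we reject the null hypothesis — the data do not fit the 13:3 ratio.

6.138; not consistent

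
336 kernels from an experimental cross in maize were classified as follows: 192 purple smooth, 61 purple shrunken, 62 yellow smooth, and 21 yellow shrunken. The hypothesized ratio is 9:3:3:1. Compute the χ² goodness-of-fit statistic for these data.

Expected counts for N = 336 under a 9:3:3:1 ratio (total parts = 16):
  purple smooth: 336 × 9/16 = 189
  purple shrunken: 336 × 3/16 = 63
  yellow smooth: 336 × 3/16 = 63
  yellow shrunken: 336 × 1/16 = 21
χ² = Σ (O − E)² / E
  purple smooth: (192 − 189)² / 189 = 0.0476
  purple shrunken: (61 − 63)² / 63 = 0.0635
  yellow smooth: (62 − 63)² / 63 = 0.0159
  yellow shrunken: (21 − 21)² / 21 = 0.0000
χ² = 0.0476 + 0.0635 + 0.0159 + 0.0000 = 0.127

0.127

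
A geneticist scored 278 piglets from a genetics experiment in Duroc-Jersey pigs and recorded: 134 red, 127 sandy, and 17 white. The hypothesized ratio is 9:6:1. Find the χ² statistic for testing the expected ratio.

Under the 9:6:1 hypothesis (Σ ratio = 16, N = 278):
  red: 278 × 9/16 = 156.375
  sandy: 278 × 6/16 = 104.25
  white: 278 × 1/16 = 17.375
χ² = Σ (O − E)² / E
  red: (134 − 156.375)² / 156.375 = 3.2015
  sandy: (127 − 104.25)² / 104.25 = 4.9646
  white: (17 − 17.375)² / 17.375 = 0.0081
χ² = 3.2015 + 4.9646 + 0.0081 = 8.1742 ≈ 8.174

8.174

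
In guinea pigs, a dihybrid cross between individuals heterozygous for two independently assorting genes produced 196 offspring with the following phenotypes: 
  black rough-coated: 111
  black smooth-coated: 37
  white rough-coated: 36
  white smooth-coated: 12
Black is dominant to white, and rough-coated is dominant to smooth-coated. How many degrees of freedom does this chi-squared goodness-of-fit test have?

3

A dihybrid F₂ with independent assortment and complete dominance at both loci gives a 9:3:3:1 phenotypic ratio.
A goodness-of-fit test with 4 phenotype classes has df = 4 − 1 = 3.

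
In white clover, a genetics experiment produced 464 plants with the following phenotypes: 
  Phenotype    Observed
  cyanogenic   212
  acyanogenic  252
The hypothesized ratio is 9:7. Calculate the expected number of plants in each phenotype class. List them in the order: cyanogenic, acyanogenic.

Expected counts for N = 464 under a 9:7 ratio (total parts = 16):
  cyanogenic: 464 × 9/16 = 261
  acyanogenic: 464 × 7/16 = 203

261, 203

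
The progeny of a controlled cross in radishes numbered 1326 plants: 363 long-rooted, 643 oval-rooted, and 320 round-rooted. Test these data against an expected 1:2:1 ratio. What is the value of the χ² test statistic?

Under the 1:2:1 hypothesis (Σ ratio = 4, N = 1326):
  long-rooted: 1326 × 1/4 = 331.5
  oval-rooted: 1326 × 2/4 = 663
  round-rooted: 1326 × 1/4 = 331.5
χ² = Σ (O − E)² / E
  long-rooted: (363 − 331.5)² / 331.5 = 2.9932
  oval-rooted: (643 − 663)² / 663 = 0.6033
  round-rooted: (320 − 331.5)² / 331.5 = 0.3989
χ² = 2.9932 + 0.6033 + 0.3989 = 3.9954 ≈ 3.995

3.995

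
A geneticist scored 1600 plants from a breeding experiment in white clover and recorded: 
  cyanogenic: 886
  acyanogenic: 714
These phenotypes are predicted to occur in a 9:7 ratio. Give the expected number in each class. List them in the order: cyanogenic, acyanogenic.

900, 700

Total ratio parts = 16. Expected numbers out of 1600:
  cyanogenic: 1600 × 9/16 = 900
  acyanogenic: 1600 × 7/16 = 700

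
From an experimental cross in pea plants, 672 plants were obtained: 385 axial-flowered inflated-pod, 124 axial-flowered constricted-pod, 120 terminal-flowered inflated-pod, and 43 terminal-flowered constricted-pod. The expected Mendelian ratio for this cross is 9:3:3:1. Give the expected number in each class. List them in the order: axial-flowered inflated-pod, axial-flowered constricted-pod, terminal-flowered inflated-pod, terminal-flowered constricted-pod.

378, 126, 126, 42

Under the 9:3:3:1 hypothesis (Σ ratio = 16, N = 672):
  axial-flowered inflated-pod: 672 × 9/16 = 378
  axial-flowered constricted-pod: 672 × 3/16 = 126
  terminal-flowered inflated-pod: 672 × 3/16 = 126
  terminal-flowered constricted-pod: 672 × 1/16 = 42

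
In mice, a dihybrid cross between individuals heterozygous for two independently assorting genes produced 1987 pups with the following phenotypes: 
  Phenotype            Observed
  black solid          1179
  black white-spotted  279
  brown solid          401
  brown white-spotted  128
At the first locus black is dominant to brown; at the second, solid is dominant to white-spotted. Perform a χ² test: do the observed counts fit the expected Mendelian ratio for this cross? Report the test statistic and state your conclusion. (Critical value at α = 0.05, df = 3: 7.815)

29.148; not consistent

A dihybrid F₂ with independent assortment and complete dominance at both loci gives a 9:3:3:1 phenotypic ratio.
The 9:3:3:1 ratio has 16 parts, so with N = 1987 the expected counts are:
  black solid: 1987 × 9/16 = 1117.6875
  black white-spotted: 1987 × 3/16 = 372.5625
  brown solid: 1987 × 3/16 = 372.5625
  brown white-spotted: 1987 × 1/16 = 124.1875
χ² = Σ (O − E)² / E
  black solid: (1179 − 1117.6875)² / 1117.6875 = 3.3634
  black white-spotted: (279 − 372.5625)² / 372.5625 = 23.4966
  brown solid: (401 − 372.5625)² / 372.5625 = 2.1706
  brown white-spotted: (128 − 124.1875)² / 124.1875 = 0.1170
χ² = 3.3634 + 23.4966 + 2.1706 + 0.1170 = 29.1476 ≈ 29.148
Degrees of freedom = 4 − 1 = 3; critical value at α = 0.05 is 7.815.
Since 29.148 > 7.815, we reject the null hypothesis — the data do not fit the 9:3:3:1 ratio.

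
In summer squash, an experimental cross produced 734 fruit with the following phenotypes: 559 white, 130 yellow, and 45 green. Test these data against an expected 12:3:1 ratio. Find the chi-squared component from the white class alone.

0.131

Total ratio parts = 16. Expected numbers out of 734:
  white: 734 × 12/16 = 550.5
  yellow: 734 × 3/16 = 137.625
  green: 734 × 1/16 = 45.875
Contribution of white: (559 − 550.5)² / 550.5 = 0.1312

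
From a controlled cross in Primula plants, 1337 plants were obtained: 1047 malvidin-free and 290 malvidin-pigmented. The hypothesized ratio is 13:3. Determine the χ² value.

7.588

Under the 13:3 hypothesis (Σ ratio = 16, N = 1337):
  malvidin-free: 1337 × 13/16 = 1086.3125
  malvidin-pigmented: 1337 × 3/16 = 250.6875
χ² = Σ (O − E)² / E
  malvidin-free: (1047 − 1086.3125)² / 1086.3125 = 1.4227
  malvidin-pigmented: (290 − 250.6875)² / 250.6875 = 6.1649
χ² = 1.4227 + 6.1649 = 7.5876 ≈ 7.588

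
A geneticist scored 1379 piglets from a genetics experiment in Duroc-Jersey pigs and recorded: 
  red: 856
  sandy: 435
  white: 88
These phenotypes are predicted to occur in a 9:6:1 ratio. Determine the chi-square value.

21.396

Under the 9:6:1 hypothesis (Σ ratio = 16, N = 1379):
  red: 1379 × 9/16 = 775.6875
  sandy: 1379 × 6/16 = 517.125
  white: 1379 × 1/16 = 86.1875
χ² = Σ (O − E)² / E
  red: (856 − 775.6875)² / 775.6875 = 8.3153
  sandy: (435 − 517.125)² / 517.125 = 13.0423
  white: (88 − 86.1875)² / 86.1875 = 0.0381
χ² = 8.3153 + 13.0423 + 0.0381 = 21.3957 ≈ 21.396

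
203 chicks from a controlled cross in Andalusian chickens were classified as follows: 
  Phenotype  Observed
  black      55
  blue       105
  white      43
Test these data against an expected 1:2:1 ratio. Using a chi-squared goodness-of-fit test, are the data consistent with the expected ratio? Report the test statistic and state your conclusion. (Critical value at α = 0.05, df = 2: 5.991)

Expected counts for N = 203 under a 1:2:1 ratio (total parts = 4):
  black: 203 × 1/4 = 50.75
  blue: 203 × 2/4 = 101.5
  white: 203 × 1/4 = 50.75
χ² = Σ (O − E)² / E
  black: (55 − 50.75)² / 50.75 = 0.3559
  blue: (105 − 101.5)² / 101.5 = 0.1207
  white: (43 − 50.75)² / 50.75 = 1.1835
χ² = 0.3559 + 0.1207 + 1.1835 = 1.6601 ≈ 1.660
Degrees of freedom = 3 − 1 = 2; critical value at α = 0.05 is 5.991.
Since 1.660 < 5.991, we fail to reject the null hypothesis — the data are consistent with the 1:2:1 ratio.

1.660; consistent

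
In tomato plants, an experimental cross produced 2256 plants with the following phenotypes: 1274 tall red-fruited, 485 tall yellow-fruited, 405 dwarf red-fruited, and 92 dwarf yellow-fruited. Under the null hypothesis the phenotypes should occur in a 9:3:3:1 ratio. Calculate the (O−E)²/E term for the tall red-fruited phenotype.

The 9:3:3:1 ratio has 16 parts, so with N = 2256 the expected counts are:
  tall red-fruited: 2256 × 9/16 = 1269
  tall yellow-fruited: 2256 × 3/16 = 423
  dwarf red-fruited: 2256 × 3/16 = 423
  dwarf yellow-fruited: 2256 × 1/16 = 141
Contribution of tall red-fruited: (1274 − 1269)² / 1269 = 0.0197

0.020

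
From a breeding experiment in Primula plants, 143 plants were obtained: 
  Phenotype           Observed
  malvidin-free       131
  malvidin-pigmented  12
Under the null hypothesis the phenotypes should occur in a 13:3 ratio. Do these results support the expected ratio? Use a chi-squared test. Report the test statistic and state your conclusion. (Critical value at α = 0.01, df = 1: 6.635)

Expected counts for N = 143 under a 13:3 ratio (total parts = 16):
  malvidin-free: 143 × 13/16 = 116.1875
  malvidin-pigmented: 143 × 3/16 = 26.8125
χ² = Σ (O − E)² / E
  malvidin-free: (131 − 116.1875)² / 116.1875 = 1.8884
  malvidin-pigmented: (12 − 26.8125)² / 26.8125 = 8.1831
χ² = 1.8884 + 8.1831 = 10.0715 ≈ 10.072
Degrees of freedom = 2 − 1 = 1; critical value at α = 0.01 is 6.635.
Since 10.072 > 6.635, we reject the null hypothesis — the data do not fit the 13:3 ratio.

10.072; not consistent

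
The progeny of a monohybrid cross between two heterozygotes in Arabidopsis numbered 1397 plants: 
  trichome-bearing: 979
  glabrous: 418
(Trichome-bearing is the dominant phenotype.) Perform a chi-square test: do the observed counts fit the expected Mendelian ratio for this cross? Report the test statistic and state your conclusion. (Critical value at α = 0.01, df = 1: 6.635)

For a monohybrid cross between heterozygotes with complete dominance, the expected phenotypic ratio is 3:1.
Total ratio parts = 4. Expected numbers out of 1397:
  trichome-bearing: 1397 × 3/4 = 1047.75
  glabrous: 1397 × 1/4 = 349.25
χ² = Σ (O − E)² / E
  trichome-bearing: (979 − 1047.75)² / 1047.75 = 4.5112
  glabrous: (418 − 349.25)² / 349.25 = 13.5335
χ² = 4.5112 + 13.5335 = 18.0447 ≈ 18.045
Degrees of freedom = 2 − 1 = 1; critical value at α = 0.01 is 6.635.
Since 18.045 > 6.635, we reject the null hypothesis — the data do not fit the 3:1 ratio.

18.045; not consistent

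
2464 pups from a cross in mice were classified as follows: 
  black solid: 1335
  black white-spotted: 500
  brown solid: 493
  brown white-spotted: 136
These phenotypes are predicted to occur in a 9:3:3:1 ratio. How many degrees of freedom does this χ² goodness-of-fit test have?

3

A goodness-of-fit test with 4 phenotype classes has df = 4 − 1 = 3.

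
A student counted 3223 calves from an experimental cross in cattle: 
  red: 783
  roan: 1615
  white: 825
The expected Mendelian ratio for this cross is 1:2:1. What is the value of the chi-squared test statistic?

Under the 1:2:1 hypothesis (Σ ratio = 4, N = 3223):
  red: 3223 × 1/4 = 805.75
  roan: 3223 × 2/4 = 1611.5
  white: 3223 × 1/4 = 805.75
χ² = Σ (O − E)² / E
  red: (783 − 805.75)² / 805.75 = 0.6423
  roan: (1615 − 1611.5)² / 1611.5 = 0.0076
  white: (825 − 805.75)² / 805.75 = 0.4599
χ² = 0.6423 + 0.0076 + 0.4599 = 1.1098 ≈ 1.110

1.110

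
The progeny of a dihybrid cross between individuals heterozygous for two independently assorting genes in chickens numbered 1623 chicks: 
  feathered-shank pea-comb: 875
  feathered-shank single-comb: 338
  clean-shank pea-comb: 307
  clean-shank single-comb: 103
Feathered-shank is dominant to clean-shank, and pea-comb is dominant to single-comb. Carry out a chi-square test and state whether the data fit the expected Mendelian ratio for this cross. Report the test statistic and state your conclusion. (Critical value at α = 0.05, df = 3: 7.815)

A dihybrid F₂ with independent assortment and complete dominance at both loci gives a 9:3:3:1 phenotypic ratio.
Under the 9:3:3:1 hypothesis (Σ ratio = 16, N = 1623):
  feathered-shank pea-comb: 1623 × 9/16 = 912.9375
  feathered-shank single-comb: 1623 × 3/16 = 304.3125
  clean-shank pea-comb: 1623 × 3/16 = 304.3125
  clean-shank single-comb: 1623 × 1/16 = 101.4375
χ² = Σ (O − E)² / E
  feathered-shank pea-comb: (875 − 912.9375)² / 912.9375 = 1.5765
  feathered-shank single-comb: (338 − 304.3125)² / 304.3125 = 3.7292
  clean-shank pea-comb: (307 − 304.3125)² / 304.3125 = 0.0237
  clean-shank single-comb: (103 − 101.4375)² / 101.4375 = 0.0241
χ² = 1.5765 + 3.7292 + 0.0237 + 0.0241 = 5.3535 ≈ 5.354
Degrees of freedom = 4 − 1 = 3; critical value at α = 0.05 is 7.815.
Since 5.354 < 7.815, we fail to reject the null hypothesis — the data are consistent with the 9:3:3:1 ratio.

5.354; consistent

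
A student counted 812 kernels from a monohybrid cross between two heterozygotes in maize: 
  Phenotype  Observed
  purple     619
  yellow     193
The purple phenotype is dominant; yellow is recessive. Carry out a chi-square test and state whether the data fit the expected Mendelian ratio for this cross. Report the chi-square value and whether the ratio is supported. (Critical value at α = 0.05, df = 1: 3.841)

For a monohybrid cross between heterozygotes with complete dominance, the expected phenotypic ratio is 3:1.
Expected counts for N = 812 under a 3:1 ratio (total parts = 4):
  purple: 812 × 3/4 = 609
  yellow: 812 × 1/4 = 203
χ² = Σ (O − E)² / E
  purple: (619 − 609)² / 609 = 0.1642
  yellow: (193 − 203)² / 203 = 0.4926
χ² = 0.1642 + 0.4926 = 0.6568 ≈ 0.657
Degrees of freedom = 2 − 1 = 1; critical value at α = 0.05 is 3.841.
Since 0.657 < 3.841, we fail to reject the null hypothesis — the data are consistent with the 3:1 ratio.

0.657; consistent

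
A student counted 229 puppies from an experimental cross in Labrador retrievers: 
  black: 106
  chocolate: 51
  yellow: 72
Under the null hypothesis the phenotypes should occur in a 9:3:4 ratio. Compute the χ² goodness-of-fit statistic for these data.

Total ratio parts = 16. Expected numbers out of 229:
  black: 229 × 9/16 = 128.8125
  chocolate: 229 × 3/16 = 42.9375
  yellow: 229 × 4/16 = 57.25
χ² = Σ (O − E)² / E
  black: (106 − 128.8125)² / 128.8125 = 4.0401
  chocolate: (51 − 42.9375)² / 42.9375 = 1.5139
  yellow: (72 − 57.25)² / 57.25 = 3.8002
χ² = 4.0401 + 1.5139 + 3.8002 = 9.3542 ≈ 9.354

9.354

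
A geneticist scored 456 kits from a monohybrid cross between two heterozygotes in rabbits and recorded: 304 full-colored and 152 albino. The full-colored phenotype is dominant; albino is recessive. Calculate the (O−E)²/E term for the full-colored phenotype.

4.222

For a monohybrid cross between heterozygotes with complete dominance, the expected phenotypic ratio is 3:1.
Expected counts for N = 456 under a 3:1 ratio (total parts = 4):
  full-colored: 456 × 3/4 = 342
  albino: 456 × 1/4 = 114
Contribution of full-colored: (304 − 342)² / 342 = 4.2222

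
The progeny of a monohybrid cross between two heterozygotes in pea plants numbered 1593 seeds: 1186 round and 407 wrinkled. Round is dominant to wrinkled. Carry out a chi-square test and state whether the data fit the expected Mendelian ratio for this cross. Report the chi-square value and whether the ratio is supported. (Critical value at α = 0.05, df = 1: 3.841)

0.256; consistent

For a monohybrid cross between heterozygotes with complete dominance, the expected phenotypic ratio is 3:1.
Under the 3:1 hypothesis (Σ ratio = 4, N = 1593):
  round: 1593 × 3/4 = 1194.75
  wrinkled: 1593 × 1/4 = 398.25
χ² = Σ (O − E)² / E
  round: (1186 − 1194.75)² / 1194.75 = 0.0641
  wrinkled: (407 − 398.25)² / 398.25 = 0.1922
χ² = 0.0641 + 0.1922 = 0.2563 ≈ 0.256
Degrees of freedom = 2 − 1 = 1; critical value at α = 0.05 is 3.841.
Since 0.256 < 3.841, we fail to reject the null hypothesis — the data are consistent with the 3:1 ratio.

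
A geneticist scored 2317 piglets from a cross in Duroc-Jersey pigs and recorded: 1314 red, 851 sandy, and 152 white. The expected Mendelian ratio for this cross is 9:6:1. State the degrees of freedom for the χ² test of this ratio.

A goodness-of-fit test with 3 phenotype classes has df = 3 − 1 = 2.

2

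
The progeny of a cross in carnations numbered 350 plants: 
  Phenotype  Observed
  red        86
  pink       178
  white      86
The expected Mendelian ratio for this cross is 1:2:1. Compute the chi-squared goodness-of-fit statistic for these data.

Under the 1:2:1 hypothesis (Σ ratio = 4, N = 350):
  red: 350 × 1/4 = 87.5
  pink: 350 × 2/4 = 175
  white: 350 × 1/4 = 87.5
χ² = Σ (O − E)² / E
  red: (86 − 87.5)² / 87.5 = 0.0257
  pink: (178 − 175)² / 175 = 0.0514
  white: (86 − 87.5)² / 87.5 = 0.0257
χ² = 0.0257 + 0.0514 + 0.0257 = 0.1028 ≈ 0.103

0.103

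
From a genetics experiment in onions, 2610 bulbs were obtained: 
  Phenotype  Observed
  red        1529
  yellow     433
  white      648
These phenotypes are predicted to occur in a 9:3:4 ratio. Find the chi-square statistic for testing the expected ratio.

Total ratio parts = 16. Expected numbers out of 2610:
  red: 2610 × 9/16 = 1468.125
  yellow: 2610 × 3/16 = 489.375
  white: 2610 × 4/16 = 652.5
χ² = Σ (O − E)² / E
  red: (1529 − 1468.125)² / 1468.125 = 2.5241
  yellow: (433 − 489.375)² / 489.375 = 6.4943
  white: (648 − 652.5)² / 652.5 = 0.0310
χ² = 2.5241 + 6.4943 + 0.0310 = 9.0494 ≈ 9.049

9.049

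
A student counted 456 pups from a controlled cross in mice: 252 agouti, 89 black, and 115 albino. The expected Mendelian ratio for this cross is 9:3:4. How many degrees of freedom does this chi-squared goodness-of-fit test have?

2

A goodness-of-fit test with 3 phenotype classes has df = 3 − 1 = 2.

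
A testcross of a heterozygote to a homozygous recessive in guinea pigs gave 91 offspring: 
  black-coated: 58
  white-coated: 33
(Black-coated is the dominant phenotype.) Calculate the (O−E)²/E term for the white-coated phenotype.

3.434

A testcross of a heterozygote (Aa × aa) gives a 1:1 phenotypic ratio.
Total ratio parts = 2. Expected numbers out of 91:
  black-coated: 91 × 1/2 = 45.5
  white-coated: 91 × 1/2 = 45.5
Contribution of white-coated: (33 − 45.5)² / 45.5 = 3.4341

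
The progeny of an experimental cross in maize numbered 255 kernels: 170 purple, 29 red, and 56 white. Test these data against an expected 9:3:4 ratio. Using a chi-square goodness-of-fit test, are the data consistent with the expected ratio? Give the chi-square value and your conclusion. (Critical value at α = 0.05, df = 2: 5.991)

13.263; not consistent

Under the 9:3:4 hypothesis (Σ ratio = 16, N = 255):
  purple: 255 × 9/16 = 143.4375
  red: 255 × 3/16 = 47.8125
  white: 255 × 4/16 = 63.75
χ² = Σ (O − E)² / E
  purple: (170 − 143.4375)² / 143.4375 = 4.9190
  red: (29 − 47.8125)² / 47.8125 = 7.4020
  white: (56 − 63.75)² / 63.75 = 0.9422
χ² = 4.9190 + 7.4020 + 0.9422 = 13.2632 ≈ 13.263
Degrees of freedom = 3 − 1 = 2; critical value at α = 0.05 is 5.991.
Since 13.263 > 5.991, we reject the null hypothesis — the data do not fit the 9:3:4 ratio.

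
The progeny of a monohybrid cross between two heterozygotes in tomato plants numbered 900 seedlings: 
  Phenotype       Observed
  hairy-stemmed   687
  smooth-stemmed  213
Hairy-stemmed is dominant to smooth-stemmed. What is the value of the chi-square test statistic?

For a monohybrid cross between heterozygotes with complete dominance, the expected phenotypic ratio is 3:1.
Expected counts for N = 900 under a 3:1 ratio (total parts = 4):
  hairy-stemmed: 900 × 3/4 = 675
  smooth-stemmed: 900 × 1/4 = 225
χ² = Σ (O − E)² / E
  hairy-stemmed: (687 − 675)² / 675 = 0.2133
  smooth-stemmed: (213 − 225)² / 225 = 0.6400
χ² = 0.2133 + 0.6400 = 0.8533 ≈ 0.853

0.853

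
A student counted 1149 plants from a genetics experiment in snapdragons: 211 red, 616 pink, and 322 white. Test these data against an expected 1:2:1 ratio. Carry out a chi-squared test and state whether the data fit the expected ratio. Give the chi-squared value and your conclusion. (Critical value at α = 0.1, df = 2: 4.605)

27.442; not consistent

Expected counts for N = 1149 under a 1:2:1 ratio (total parts = 4):
  red: 1149 × 1/4 = 287.25
  pink: 1149 × 2/4 = 574.5
  white: 1149 × 1/4 = 287.25
χ² = Σ (O − E)² / E
  red: (211 − 287.25)² / 287.25 = 20.2404
  pink: (616 − 574.5)² / 574.5 = 2.9978
  white: (322 − 287.25)² / 287.25 = 4.2039
χ² = 20.2404 + 2.9978 + 4.2039 = 27.4421 ≈ 27.442
Degrees of freedom = 3 − 1 = 2; critical value at α = 0.1 is 4.605.
Since 27.442 > 4.605, we reject the null hypothesis — the data do not fit the 1:2:1 ratio.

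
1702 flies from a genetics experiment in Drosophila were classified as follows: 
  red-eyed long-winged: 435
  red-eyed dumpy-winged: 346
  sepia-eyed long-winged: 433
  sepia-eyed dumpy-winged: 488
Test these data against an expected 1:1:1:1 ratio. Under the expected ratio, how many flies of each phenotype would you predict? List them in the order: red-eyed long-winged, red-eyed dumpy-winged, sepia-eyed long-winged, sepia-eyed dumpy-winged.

Total ratio parts = 4. Expected numbers out of 1702:
  red-eyed long-winged: 1702 × 1/4 = 425.5
  red-eyed dumpy-winged: 1702 × 1/4 = 425.5
  sepia-eyed long-winged: 1702 × 1/4 = 425.5
  sepia-eyed dumpy-winged: 1702 × 1/4 = 425.5

425.5, 425.5, 425.5, 425.5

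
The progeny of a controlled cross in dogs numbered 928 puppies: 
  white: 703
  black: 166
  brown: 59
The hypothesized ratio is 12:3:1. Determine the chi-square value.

Expected counts for N = 928 under a 12:3:1 ratio (total parts = 16):
  white: 928 × 12/16 = 696
  black: 928 × 3/16 = 174
  brown: 928 × 1/16 = 58
χ² = Σ (O − E)² / E
  white: (703 − 696)² / 696 = 0.0704
  black: (166 − 174)² / 174 = 0.3678
  brown: (59 − 58)² / 58 = 0.0172
χ² = 0.0704 + 0.3678 + 0.0172 = 0.4554 ≈ 0.455

0.455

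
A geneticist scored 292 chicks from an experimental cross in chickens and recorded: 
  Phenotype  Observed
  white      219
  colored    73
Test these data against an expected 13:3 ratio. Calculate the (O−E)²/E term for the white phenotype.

1.404

The 13:3 ratio has 16 parts, so with N = 292 the expected counts are:
  white: 292 × 13/16 = 237.25
  colored: 292 × 3/16 = 54.75
Contribution of white: (219 − 237.25)² / 237.25 = 1.4038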